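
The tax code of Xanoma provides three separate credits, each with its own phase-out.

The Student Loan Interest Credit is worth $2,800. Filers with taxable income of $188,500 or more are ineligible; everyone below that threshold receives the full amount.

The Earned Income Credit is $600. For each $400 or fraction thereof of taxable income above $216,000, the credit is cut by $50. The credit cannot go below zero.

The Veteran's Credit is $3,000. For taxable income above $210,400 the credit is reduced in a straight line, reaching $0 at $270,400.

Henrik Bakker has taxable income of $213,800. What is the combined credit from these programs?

$3,430

Student Loan Interest Credit: $213,800 meets or exceeds the $188,500 cutoff, so the credit is $0.
Earned Income Credit: $213,800 is at or below the $216,000 threshold, so the full $600 applies.
Veteran's Credit: $213,800 is $3,400 into a $60,000 phase-out range, leaving 56,600/60,000 of the credit: $3,000 × 56,600/60,000 = $2,830.
Total: $0 + $600 + $2,830 = $3,430.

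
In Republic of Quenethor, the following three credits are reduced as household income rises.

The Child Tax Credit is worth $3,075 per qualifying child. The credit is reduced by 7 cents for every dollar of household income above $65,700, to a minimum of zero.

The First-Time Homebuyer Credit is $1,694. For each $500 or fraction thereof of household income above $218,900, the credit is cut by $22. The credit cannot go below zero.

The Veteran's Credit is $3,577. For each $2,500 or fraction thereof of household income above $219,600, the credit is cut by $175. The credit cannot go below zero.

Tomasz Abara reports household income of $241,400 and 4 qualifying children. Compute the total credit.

Child Tax Credit: base = 4 × $3,075 = $12,300. 7% of the $175,700 excess over $65,700 is $12,299; credit = $12,300 − $12,299 = $1.
First-Time Homebuyer Credit: income exceeds $218,900 by $22,500, which is 45 full-or-partial $500 increments; reduction = 45 × $22 = $990, leaving $704.
Veteran's Credit: income exceeds $219,600 by $21,800, which is 9 full-or-partial $2,500 increments; reduction = 9 × $175 = $1,575, leaving $2,002.
Total: $1 + $704 + $2,002 = $2,707.

$2,707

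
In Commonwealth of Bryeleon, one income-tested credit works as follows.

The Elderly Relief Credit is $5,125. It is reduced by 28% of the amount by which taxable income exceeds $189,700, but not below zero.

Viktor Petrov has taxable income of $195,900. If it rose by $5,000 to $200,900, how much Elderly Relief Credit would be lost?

$1,400

At $195,900 — 28% of the $6,200 excess over $189,700 is $1,736; credit = $5,125 − $1,736 = $3,389.
At $200,900 — 28% of the $11,200 excess over $189,700 is $3,136; credit = $5,125 − $3,136 = $1,989.
Lost: $3,389 − $1,989 = $1,400.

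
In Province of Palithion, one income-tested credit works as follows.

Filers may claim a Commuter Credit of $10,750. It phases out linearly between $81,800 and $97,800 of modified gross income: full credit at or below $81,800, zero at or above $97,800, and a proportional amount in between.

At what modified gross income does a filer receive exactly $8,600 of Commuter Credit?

$85,000

$8,600 is 8,600/10,750 of the full $10,750, so 2,150/10,750 of the $16,000 range has been used: income = $81,800 + $16,000 × 2,150/10,750 = $85,000.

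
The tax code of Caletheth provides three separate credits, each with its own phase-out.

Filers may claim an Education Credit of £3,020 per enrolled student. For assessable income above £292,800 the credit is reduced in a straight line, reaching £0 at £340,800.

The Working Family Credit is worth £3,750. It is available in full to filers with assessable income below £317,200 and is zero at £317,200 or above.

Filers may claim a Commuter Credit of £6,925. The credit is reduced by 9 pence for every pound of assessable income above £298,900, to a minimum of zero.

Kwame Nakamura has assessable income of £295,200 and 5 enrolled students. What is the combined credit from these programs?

Education Credit: base = 5 × £3,020 = £15,100. £295,200 is £2,400 into a £48,000 phase-out range, leaving 45,600/48,000 of the credit: £15,100 × 45,600/48,000 = £14,345.
Working Family Credit: £295,200 is below the £317,200 cutoff, so the full £3,750 applies.
Commuter Credit: £295,200 is at or below the £298,900 threshold, so the full £6,925 applies.
Total: £14,345 + £3,750 + £6,925 = £25,020.

£25,020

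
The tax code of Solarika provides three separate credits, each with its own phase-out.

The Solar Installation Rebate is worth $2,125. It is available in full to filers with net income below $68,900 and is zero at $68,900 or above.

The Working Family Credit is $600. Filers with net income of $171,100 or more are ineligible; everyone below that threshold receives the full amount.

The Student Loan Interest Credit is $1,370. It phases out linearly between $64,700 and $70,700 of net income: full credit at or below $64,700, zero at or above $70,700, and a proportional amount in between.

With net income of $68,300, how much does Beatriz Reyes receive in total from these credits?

$3,273

Solar Installation Rebate: $68,300 is below the $68,900 cutoff, so the full $2,125 applies.
Working Family Credit: $68,300 is below the $171,100 cutoff, so the full $600 applies.
Student Loan Interest Credit: $68,300 is $3,600 into a $6,000 phase-out range, leaving 2,400/6,000 of the credit: $1,370 × 2,400/6,000 = $548.
Total: $2,125 + $600 + $548 = $3,273.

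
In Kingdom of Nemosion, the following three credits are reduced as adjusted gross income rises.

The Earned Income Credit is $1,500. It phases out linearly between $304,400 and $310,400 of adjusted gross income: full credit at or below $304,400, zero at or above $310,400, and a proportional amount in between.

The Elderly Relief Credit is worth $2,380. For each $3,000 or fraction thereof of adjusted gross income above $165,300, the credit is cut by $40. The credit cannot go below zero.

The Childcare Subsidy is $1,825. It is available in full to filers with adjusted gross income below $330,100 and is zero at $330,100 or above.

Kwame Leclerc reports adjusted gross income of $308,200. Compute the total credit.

$2,835

Earned Income Credit: $308,200 is $3,800 into a $6,000 phase-out range, leaving 2,200/6,000 of the credit: $1,500 × 2,200/6,000 = $550.
Elderly Relief Credit: income exceeds $165,300 by $142,900, which is 48 full-or-partial $3,000 increments; reduction = 48 × $40 = $1,920, leaving $460.
Childcare Subsidy: $308,200 is below the $330,100 cutoff, so the full $1,825 applies.
Total: $550 + $460 + $1,825 = $2,835.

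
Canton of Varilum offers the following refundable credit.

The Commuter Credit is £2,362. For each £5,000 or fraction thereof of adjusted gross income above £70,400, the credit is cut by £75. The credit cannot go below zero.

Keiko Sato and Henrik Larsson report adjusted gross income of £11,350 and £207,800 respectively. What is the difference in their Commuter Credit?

£2,100

Keiko (£11,350): Commuter Credit: £11,350 is at or below the £70,400 threshold, so the full £2,362 applies.
Henrik (£207,800): Commuter Credit: income exceeds £70,400 by £137,400, which is 28 full-or-partial £5,000 increments; reduction = 28 × £75 = £2,100, leaving £262.
Difference: |£2,362 − £262| = £2,100.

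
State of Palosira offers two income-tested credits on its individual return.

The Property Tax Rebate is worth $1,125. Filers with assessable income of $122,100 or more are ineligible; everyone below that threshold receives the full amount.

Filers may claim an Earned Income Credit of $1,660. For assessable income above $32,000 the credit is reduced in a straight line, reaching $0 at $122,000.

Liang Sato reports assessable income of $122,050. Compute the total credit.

$1,125

Property Tax Rebate: $122,050 is below the $122,100 cutoff, so the full $1,125 applies.
Earned Income Credit: $122,050 is at or above $122,000, so the credit is $0.
Total: $1,125 + $0 = $1,125.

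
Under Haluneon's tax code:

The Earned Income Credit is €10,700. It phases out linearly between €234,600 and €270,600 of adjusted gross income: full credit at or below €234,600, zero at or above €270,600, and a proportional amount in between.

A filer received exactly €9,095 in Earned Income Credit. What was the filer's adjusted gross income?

€9,095 is 9,095/10,700 of the full €10,700, so 1,605/10,700 of the €36,000 range has been used: income = €234,600 + €36,000 × 1,605/10,700 = €240,000.

€240,000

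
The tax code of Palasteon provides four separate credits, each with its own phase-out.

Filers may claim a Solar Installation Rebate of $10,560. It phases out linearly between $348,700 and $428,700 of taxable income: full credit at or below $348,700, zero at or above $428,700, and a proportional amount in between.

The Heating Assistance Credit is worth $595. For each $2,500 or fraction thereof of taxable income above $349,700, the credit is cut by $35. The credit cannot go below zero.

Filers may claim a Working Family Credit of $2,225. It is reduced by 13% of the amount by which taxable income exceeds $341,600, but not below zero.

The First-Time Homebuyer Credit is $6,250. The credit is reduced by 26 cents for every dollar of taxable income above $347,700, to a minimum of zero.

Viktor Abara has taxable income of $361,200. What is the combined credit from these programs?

$12,070

Solar Installation Rebate: $361,200 is $12,500 into a $80,000 phase-out range, leaving 67,500/80,000 of the credit: $10,560 × 67,500/80,000 = $8,910.
Heating Assistance Credit: income exceeds $349,700 by $11,500, which is 5 full-or-partial $2,500 increments; reduction = 5 × $35 = $175, leaving $420.
Working Family Credit: 13% of the $19,600 excess over $341,600 is $2,548 ≥ base, so the credit is $0.
First-Time Homebuyer Credit: 26% of the $13,500 excess over $347,700 is $3,510; credit = $6,250 − $3,510 = $2,740.
Total: $8,910 + $420 + $0 + $2,740 = $12,070.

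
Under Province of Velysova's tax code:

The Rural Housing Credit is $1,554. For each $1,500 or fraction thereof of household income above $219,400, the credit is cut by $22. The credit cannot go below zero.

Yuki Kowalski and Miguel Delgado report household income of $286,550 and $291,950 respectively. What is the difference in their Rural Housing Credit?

$88

Yuki ($286,550): Rural Housing Credit: income exceeds $219,400 by $67,150, which is 45 full-or-partial $1,500 increments; reduction = 45 × $22 = $990, leaving $564.
Miguel ($291,950): Rural Housing Credit: income exceeds $219,400 by $72,550, which is 49 full-or-partial $1,500 increments; reduction = 49 × $22 = $1,078, leaving $476.
Difference: |$564 − $476| = $88.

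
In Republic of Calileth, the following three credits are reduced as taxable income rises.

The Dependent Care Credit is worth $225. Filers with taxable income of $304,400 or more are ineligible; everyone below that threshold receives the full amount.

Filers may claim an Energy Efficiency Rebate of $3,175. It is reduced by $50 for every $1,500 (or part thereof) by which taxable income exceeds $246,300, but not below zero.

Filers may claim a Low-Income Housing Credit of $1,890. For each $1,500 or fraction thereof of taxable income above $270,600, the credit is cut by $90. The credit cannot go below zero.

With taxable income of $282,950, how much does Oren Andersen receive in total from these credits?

$3,230

Dependent Care Credit: $282,950 is below the $304,400 cutoff, so the full $225 applies.
Energy Efficiency Rebate: income exceeds $246,300 by $36,650, which is 25 full-or-partial $1,500 increments; reduction = 25 × $50 = $1,250, leaving $1,925.
Low-Income Housing Credit: income exceeds $270,600 by $12,350, which is 9 full-or-partial $1,500 increments; reduction = 9 × $90 = $810, leaving $1,080.
Total: $225 + $1,925 + $1,080 = $3,230.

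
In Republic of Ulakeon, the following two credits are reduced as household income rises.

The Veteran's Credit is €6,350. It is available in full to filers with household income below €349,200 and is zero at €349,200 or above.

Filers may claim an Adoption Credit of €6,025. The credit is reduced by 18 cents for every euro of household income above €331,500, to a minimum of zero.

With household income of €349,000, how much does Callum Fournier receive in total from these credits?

€9,225

Veteran's Credit: €349,000 is below the €349,200 cutoff, so the full €6,350 applies.
Adoption Credit: 18% of the €17,500 excess over €331,500 is €3,150; credit = €6,025 − €3,150 = €2,875.
Total: €6,350 + €2,875 = €9,225.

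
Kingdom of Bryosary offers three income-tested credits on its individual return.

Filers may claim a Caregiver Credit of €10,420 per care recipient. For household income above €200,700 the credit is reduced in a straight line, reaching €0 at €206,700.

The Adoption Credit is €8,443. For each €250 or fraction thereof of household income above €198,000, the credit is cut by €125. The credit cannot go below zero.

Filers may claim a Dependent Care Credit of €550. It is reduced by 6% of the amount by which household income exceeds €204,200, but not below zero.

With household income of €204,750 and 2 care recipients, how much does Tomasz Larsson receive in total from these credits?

€12,358

Caregiver Credit: base = 2 × €10,420 = €20,840. €204,750 is €4,050 into a €6,000 phase-out range, leaving 1,950/6,000 of the credit: €20,840 × 1,950/6,000 = €6,773.
Adoption Credit: income exceeds €198,000 by €6,750, which is 27 full-or-partial €250 increments; reduction = 27 × €125 = €3,375, leaving €5,068.
Dependent Care Credit: 6% of the €550 excess over €204,200 is €33; credit = €550 − €33 = €517.
Total: €6,773 + €5,068 + €517 = €12,358.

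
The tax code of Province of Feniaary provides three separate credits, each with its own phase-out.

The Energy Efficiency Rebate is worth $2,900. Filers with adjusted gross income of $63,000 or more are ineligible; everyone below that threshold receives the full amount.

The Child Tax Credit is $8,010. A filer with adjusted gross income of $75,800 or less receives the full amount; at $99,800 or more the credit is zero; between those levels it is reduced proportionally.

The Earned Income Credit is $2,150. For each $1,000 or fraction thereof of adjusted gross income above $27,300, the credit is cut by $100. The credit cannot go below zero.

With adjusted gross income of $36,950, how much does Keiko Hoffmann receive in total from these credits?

Energy Efficiency Rebate: $36,950 is below the $63,000 cutoff, so the full $2,900 applies.
Child Tax Credit: $36,950 is at or below the $75,800 threshold, so the full $8,010 applies.
Earned Income Credit: income exceeds $27,300 by $9,650, which is 10 full-or-partial $1,000 increments; reduction = 10 × $100 = $1,000, leaving $1,150.
Total: $2,900 + $8,010 + $1,150 = $12,060.

$12,060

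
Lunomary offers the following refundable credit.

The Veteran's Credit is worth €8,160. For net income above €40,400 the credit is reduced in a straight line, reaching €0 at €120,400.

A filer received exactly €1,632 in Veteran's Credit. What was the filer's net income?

€104,400

€1,632 is 1,632/8,160 of the full €8,160, so 6,528/8,160 of the €80,000 range has been used: income = €40,400 + €80,000 × 6,528/8,160 = €104,400.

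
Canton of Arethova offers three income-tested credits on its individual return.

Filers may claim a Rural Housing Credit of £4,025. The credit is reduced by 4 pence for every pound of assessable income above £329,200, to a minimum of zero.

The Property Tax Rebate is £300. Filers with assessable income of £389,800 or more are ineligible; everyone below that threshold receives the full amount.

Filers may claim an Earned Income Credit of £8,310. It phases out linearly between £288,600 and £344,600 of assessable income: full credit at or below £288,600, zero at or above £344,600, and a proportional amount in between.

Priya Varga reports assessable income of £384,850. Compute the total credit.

£2,099

Rural Housing Credit: 4% of the £55,650 excess over £329,200 is £2,226; credit = £4,025 − £2,226 = £1,799.
Property Tax Rebate: £384,850 is below the £389,800 cutoff, so the full £300 applies.
Earned Income Credit: £384,850 is at or above £344,600, so the credit is £0.
Total: £1,799 + £300 + £0 = £2,099.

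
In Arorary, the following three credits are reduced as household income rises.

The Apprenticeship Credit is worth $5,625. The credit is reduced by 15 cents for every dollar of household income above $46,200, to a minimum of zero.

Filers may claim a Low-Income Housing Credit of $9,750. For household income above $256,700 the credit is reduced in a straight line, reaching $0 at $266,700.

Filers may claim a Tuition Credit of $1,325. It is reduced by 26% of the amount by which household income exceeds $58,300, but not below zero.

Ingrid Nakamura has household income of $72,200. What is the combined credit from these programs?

$11,475

Apprenticeship Credit: 15% of the $26,000 excess over $46,200 is $3,900; credit = $5,625 − $3,900 = $1,725.
Low-Income Housing Credit: $72,200 is at or below the $256,700 threshold, so the full $9,750 applies.
Tuition Credit: 26% of the $13,900 excess over $58,300 is $3,614 ≥ base, so the credit is $0.
Total: $1,725 + $9,750 + $0 = $11,475.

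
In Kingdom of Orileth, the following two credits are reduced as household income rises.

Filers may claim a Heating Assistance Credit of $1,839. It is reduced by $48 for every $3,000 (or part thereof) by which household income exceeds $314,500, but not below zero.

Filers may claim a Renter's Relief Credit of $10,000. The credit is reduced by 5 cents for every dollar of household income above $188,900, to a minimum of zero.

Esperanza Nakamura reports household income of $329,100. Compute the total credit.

$4,589

Heating Assistance Credit: income exceeds $314,500 by $14,600, which is 5 full-or-partial $3,000 increments; reduction = 5 × $48 = $240, leaving $1,599.
Renter's Relief Credit: 5% of the $140,200 excess over $188,900 is $7,010; credit = $10,000 − $7,010 = $2,990.
Total: $1,599 + $2,990 = $4,589.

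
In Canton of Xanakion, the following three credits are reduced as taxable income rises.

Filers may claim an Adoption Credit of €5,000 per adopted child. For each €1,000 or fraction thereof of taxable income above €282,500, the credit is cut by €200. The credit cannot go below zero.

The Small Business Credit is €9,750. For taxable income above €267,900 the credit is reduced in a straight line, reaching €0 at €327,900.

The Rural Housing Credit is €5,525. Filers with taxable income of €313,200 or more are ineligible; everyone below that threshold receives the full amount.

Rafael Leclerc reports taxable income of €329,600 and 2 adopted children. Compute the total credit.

€400

Adoption Credit: base = 2 × €5,000 = €10,000. income exceeds €282,500 by €47,100, which is 48 full-or-partial €1,000 increments; reduction = 48 × €200 = €9,600, leaving €400.
Small Business Credit: €329,600 is at or above €327,900, so the credit is €0.
Rural Housing Credit: €329,600 meets or exceeds the €313,200 cutoff, so the credit is €0.
Total: €400 + €0 + €0 = €400.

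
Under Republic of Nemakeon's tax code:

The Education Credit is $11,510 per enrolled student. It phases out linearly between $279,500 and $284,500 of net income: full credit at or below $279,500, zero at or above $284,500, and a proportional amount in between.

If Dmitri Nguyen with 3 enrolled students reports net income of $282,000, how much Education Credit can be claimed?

Education Credit: base = 3 × $11,510 = $34,530. $282,000 is $2,500 into a $5,000 phase-out range, leaving 2,500/5,000 of the credit: $34,530 × 2,500/5,000 = $17,265.

$17,265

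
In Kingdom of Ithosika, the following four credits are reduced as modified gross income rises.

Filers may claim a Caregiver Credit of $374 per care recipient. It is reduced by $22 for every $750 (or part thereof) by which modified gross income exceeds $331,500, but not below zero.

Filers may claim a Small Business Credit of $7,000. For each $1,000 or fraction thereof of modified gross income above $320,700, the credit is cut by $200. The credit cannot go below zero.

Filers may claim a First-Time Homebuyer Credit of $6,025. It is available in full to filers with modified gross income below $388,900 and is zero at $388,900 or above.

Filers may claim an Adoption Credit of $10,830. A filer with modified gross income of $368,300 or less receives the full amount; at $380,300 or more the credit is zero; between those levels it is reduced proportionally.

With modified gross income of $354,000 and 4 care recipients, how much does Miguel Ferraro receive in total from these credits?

Caregiver Credit: base = 4 × $374 = $1,496. income exceeds $331,500 by $22,500, which is 30 full-or-partial $750 increments; reduction = 30 × $22 = $660, leaving $836.
Small Business Credit: income exceeds $320,700 by $33,300, which is 34 full-or-partial $1,000 increments; reduction = 34 × $200 = $6,800, leaving $200.
First-Time Homebuyer Credit: $354,000 is below the $388,900 cutoff, so the full $6,025 applies.
Adoption Credit: $354,000 is at or below the $368,300 threshold, so the full $10,830 applies.
Total: $836 + $200 + $6,025 + $10,830 = $17,891.

$17,891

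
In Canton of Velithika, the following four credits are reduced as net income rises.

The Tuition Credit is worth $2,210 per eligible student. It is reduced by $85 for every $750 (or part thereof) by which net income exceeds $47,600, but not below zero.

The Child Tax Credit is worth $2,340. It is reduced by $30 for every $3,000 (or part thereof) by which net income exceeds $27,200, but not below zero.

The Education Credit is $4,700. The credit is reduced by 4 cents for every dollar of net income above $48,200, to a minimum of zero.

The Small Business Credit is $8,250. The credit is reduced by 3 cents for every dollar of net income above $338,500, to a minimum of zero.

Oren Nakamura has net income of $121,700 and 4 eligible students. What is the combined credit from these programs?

$11,815

Tuition Credit: base = 4 × $2,210 = $8,840. income exceeds $47,600 by $74,100, which is 99 full-or-partial $750 increments; reduction = 99 × $85 = $8,415, leaving $425.
Child Tax Credit: income exceeds $27,200 by $94,500, which is 32 full-or-partial $3,000 increments; reduction = 32 × $30 = $960, leaving $1,380.
Education Credit: 4% of the $73,500 excess over $48,200 is $2,940; credit = $4,700 − $2,940 = $1,760.
Small Business Credit: $121,700 is at or below the $338,500 threshold, so the full $8,250 applies.
Total: $425 + $1,380 + $1,760 + $8,250 = $11,815.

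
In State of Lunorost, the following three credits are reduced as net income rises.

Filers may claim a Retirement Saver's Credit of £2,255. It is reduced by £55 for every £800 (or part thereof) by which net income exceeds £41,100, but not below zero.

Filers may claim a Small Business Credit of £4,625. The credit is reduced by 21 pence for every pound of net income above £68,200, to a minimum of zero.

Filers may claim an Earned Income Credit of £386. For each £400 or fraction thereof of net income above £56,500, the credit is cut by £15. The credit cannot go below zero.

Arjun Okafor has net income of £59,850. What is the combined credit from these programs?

£5,811

Retirement Saver's Credit: income exceeds £41,100 by £18,750, which is 24 full-or-partial £800 increments; reduction = 24 × £55 = £1,320, leaving £935.
Small Business Credit: £59,850 is at or below the £68,200 threshold, so the full £4,625 applies.
Earned Income Credit: income exceeds £56,500 by £3,350, which is 9 full-or-partial £400 increments; reduction = 9 × £15 = £135, leaving £251.
Total: £935 + £4,625 + £251 = £5,811.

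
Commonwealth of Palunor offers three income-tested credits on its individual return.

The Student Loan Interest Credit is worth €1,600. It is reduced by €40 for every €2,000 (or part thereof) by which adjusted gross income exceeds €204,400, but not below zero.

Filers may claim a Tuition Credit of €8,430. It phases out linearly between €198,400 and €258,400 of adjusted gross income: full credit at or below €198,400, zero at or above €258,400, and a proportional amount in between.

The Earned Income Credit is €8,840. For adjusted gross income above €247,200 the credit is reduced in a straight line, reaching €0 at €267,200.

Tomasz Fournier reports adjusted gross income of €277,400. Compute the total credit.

€120

Student Loan Interest Credit: income exceeds €204,400 by €73,000, which is 37 full-or-partial €2,000 increments; reduction = 37 × €40 = €1,480, leaving €120.
Tuition Credit: €277,400 is at or above €258,400, so the credit is €0.
Earned Income Credit: €277,400 is at or above €267,200, so the credit is €0.
Total: €120 + €0 + €0 = €120.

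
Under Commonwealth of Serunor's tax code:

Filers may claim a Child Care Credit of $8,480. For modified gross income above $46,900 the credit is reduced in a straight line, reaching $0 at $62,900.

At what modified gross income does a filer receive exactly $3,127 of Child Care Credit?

$57,000

$3,127 is 3,127/8,480 of the full $8,480, so 5,353/8,480 of the $16,000 range has been used: income = $46,900 + $16,000 × 5,353/8,480 = $57,000.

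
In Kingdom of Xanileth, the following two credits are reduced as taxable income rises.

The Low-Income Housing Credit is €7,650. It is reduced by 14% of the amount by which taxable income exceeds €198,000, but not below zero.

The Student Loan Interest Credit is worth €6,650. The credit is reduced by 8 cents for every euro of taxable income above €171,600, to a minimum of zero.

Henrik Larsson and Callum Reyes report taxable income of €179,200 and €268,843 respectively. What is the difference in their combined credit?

Henrik (€179,200): Low-Income Housing Credit: €179,200 is at or below the €198,000 threshold, so the full €7,650 applies. Student Loan Interest Credit: 8% of the €7,600 excess over €171,600 is €608; credit = €6,650 − €608 = €6,042. total €7,650 + €6,042 = €13,692
Callum (€268,843): Low-Income Housing Credit: 14% of the €70,843 excess over €198,000 is €9,918.02 ≥ base, so the credit is €0. Student Loan Interest Credit: 8% of the €97,243 excess over €171,600 is €7,779.44 ≥ base, so the credit is €0. total €0 + €0 = €0
Difference: |€13,692 − €0| = €13,692.

€13,692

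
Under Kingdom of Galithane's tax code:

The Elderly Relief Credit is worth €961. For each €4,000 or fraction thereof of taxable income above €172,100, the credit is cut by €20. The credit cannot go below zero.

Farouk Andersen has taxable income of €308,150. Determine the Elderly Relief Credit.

Elderly Relief Credit: income exceeds €172,100 by €136,050, which is 35 full-or-partial €4,000 increments; reduction = 35 × €20 = €700, leaving €261.

€261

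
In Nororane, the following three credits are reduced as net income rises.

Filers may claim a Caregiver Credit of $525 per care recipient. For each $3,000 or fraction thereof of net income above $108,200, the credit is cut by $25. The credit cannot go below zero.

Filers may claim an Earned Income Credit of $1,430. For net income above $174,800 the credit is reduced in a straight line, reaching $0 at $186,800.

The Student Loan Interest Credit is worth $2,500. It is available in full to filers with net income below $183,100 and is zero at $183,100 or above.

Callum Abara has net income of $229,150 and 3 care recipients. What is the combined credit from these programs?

$550

Caregiver Credit: base = 3 × $525 = $1,575. income exceeds $108,200 by $120,950, which is 41 full-or-partial $3,000 increments; reduction = 41 × $25 = $1,025, leaving $550.
Earned Income Credit: $229,150 is at or above $186,800, so the credit is $0.
Student Loan Interest Credit: $229,150 meets or exceeds the $183,100 cutoff, so the credit is $0.
Total: $550 + $0 + $0 = $550.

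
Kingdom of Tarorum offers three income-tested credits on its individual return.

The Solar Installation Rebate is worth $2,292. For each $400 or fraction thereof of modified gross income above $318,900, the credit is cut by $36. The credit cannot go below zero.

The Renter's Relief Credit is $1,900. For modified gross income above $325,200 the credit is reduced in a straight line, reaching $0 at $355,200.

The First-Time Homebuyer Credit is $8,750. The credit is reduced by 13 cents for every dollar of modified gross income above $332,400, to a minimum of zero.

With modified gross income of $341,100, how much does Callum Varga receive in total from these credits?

$8,788

Solar Installation Rebate: income exceeds $318,900 by $22,200, which is 56 full-or-partial $400 increments; reduction = 56 × $36 = $2,016, leaving $276.
Renter's Relief Credit: $341,100 is $15,900 into a $30,000 phase-out range, leaving 14,100/30,000 of the credit: $1,900 × 14,100/30,000 = $893.
First-Time Homebuyer Credit: 13% of the $8,700 excess over $332,400 is $1,131; credit = $8,750 − $1,131 = $7,619.
Total: $276 + $893 + $7,619 = $8,788.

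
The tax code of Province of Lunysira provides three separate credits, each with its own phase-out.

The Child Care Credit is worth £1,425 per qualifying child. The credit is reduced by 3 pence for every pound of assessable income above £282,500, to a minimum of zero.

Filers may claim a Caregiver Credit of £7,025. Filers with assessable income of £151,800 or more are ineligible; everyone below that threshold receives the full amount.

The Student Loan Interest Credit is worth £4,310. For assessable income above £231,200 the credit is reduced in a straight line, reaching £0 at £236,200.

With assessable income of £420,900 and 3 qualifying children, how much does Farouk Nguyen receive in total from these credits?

Child Care Credit: base = 3 × £1,425 = £4,275. 3% of the £138,400 excess over £282,500 is £4,152; credit = £4,275 − £4,152 = £123.
Caregiver Credit: £420,900 meets or exceeds the £151,800 cutoff, so the credit is £0.
Student Loan Interest Credit: £420,900 is at or above £236,200, so the credit is £0.
Total: £123 + £0 + £0 = £123.

£123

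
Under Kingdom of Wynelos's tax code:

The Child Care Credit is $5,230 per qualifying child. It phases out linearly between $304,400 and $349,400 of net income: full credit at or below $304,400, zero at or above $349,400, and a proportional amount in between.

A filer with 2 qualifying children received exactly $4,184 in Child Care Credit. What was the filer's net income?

Full credit = 2 × $5,230 = $10,460.
$4,184 is 4,184/10,460 of the full $10,460, so 6,276/10,460 of the $45,000 range has been used: income = $304,400 + $45,000 × 6,276/10,460 = $331,400.

$331,400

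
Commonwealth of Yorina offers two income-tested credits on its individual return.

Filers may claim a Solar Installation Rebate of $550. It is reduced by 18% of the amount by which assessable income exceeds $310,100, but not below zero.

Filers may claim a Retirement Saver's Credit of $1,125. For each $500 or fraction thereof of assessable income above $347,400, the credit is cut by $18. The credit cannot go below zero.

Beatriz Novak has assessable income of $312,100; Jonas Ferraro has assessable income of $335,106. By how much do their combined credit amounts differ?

$190

Beatriz ($312,100): Solar Installation Rebate: 18% of the $2,000 excess over $310,100 is $360; credit = $550 − $360 = $190. Retirement Saver's Credit: $312,100 is at or below the $347,400 threshold, so the full $1,125 applies. total $190 + $1,125 = $1,315
Jonas ($335,106): Solar Installation Rebate: 18% of the $25,006 excess over $310,100 is $4,501.08 ≥ base, so the credit is $0. Retirement Saver's Credit: $335,106 is at or below the $347,400 threshold, so the full $1,125 applies. total $0 + $1,125 = $1,125
Difference: |$1,315 − $1,125| = $190.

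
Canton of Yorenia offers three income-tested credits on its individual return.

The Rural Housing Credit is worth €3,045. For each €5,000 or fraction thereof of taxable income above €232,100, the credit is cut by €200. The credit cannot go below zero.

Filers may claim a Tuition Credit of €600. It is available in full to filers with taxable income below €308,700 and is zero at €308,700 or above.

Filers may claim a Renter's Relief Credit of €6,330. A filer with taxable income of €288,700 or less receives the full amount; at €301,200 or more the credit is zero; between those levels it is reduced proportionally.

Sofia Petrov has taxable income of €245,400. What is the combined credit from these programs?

€9,375

Rural Housing Credit: income exceeds €232,100 by €13,300, which is 3 full-or-partial €5,000 increments; reduction = 3 × €200 = €600, leaving €2,445.
Tuition Credit: €245,400 is below the €308,700 cutoff, so the full €600 applies.
Renter's Relief Credit: €245,400 is at or below the €288,700 threshold, so the full €6,330 applies.
Total: €2,445 + €600 + €6,330 = €9,375.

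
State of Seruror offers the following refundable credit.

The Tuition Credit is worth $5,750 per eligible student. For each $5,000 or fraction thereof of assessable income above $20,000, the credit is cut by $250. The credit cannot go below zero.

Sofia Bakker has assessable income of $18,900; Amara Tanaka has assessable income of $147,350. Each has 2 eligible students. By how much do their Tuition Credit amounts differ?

Sofia ($18,900): Tuition Credit: base = 2 × $5,750 = $11,500. $18,900 is at or below the $20,000 threshold, so the full $11,500 applies.
Amara ($147,350): Tuition Credit: base = 2 × $5,750 = $11,500. income exceeds $20,000 by $127,350, which is 26 full-or-partial $5,000 increments; reduction = 26 × $250 = $6,500, leaving $5,000.
Difference: |$11,500 − $5,000| = $6,500.

$6,500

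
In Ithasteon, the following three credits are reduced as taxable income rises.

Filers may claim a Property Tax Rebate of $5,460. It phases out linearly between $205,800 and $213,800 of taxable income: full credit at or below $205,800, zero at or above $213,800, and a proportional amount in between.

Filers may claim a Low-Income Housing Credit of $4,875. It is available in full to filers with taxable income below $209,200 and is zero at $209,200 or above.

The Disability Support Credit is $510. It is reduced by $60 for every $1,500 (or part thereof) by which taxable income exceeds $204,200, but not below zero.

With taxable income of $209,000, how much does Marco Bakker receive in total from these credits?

Property Tax Rebate: $209,000 is $3,200 into a $8,000 phase-out range, leaving 4,800/8,000 of the credit: $5,460 × 4,800/8,000 = $3,276.
Low-Income Housing Credit: $209,000 is below the $209,200 cutoff, so the full $4,875 applies.
Disability Support Credit: income exceeds $204,200 by $4,800, which is 4 full-or-partial $1,500 increments; reduction = 4 × $60 = $240, leaving $270.
Total: $3,276 + $4,875 + $270 = $8,421.

$8,421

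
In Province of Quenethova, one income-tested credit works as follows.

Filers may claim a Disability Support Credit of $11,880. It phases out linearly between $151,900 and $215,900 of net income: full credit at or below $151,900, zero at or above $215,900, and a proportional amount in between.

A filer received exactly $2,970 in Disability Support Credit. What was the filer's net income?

$199,900

$2,970 is 2,970/11,880 of the full $11,880, so 8,910/11,880 of the $64,000 range has been used: income = $151,900 + $64,000 × 8,910/11,880 = $199,900.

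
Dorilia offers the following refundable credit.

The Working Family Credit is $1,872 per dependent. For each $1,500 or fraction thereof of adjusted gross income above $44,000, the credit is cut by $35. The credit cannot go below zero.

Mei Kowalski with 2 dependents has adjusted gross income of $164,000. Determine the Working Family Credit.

$944

Working Family Credit: base = 2 × $1,872 = $3,744. income exceeds $44,000 by $120,000, which is 80 full-or-partial $1,500 increments; reduction = 80 × $35 = $2,800, leaving $944.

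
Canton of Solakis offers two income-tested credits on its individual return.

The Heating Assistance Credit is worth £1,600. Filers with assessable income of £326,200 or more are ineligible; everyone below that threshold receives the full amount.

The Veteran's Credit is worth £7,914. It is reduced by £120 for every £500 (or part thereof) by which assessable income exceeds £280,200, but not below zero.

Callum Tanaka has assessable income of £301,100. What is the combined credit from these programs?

Heating Assistance Credit: £301,100 is below the £326,200 cutoff, so the full £1,600 applies.
Veteran's Credit: income exceeds £280,200 by £20,900, which is 42 full-or-partial £500 increments; reduction = 42 × £120 = £5,040, leaving £2,874.
Total: £1,600 + £2,874 = £4,474.

£4,474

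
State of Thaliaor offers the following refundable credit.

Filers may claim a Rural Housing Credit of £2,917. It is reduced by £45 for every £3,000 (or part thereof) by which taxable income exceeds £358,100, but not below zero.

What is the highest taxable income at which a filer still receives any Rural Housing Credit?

After 64 increments the reduction is 64 × £45 = £2,880, leaving £37; one more increment wipes it out. Increment 64 ends at excess 64 × £3,000 = £192,000, so the highest qualifying income is £358,100 + £192,000 = £550,100.

£550,100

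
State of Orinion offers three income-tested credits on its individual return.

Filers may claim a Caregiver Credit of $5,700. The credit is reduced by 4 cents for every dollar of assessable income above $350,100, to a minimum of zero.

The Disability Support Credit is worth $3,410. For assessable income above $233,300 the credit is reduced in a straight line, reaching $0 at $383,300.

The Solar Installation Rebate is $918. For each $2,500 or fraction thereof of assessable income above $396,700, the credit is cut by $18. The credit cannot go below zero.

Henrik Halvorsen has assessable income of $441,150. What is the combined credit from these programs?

Caregiver Credit: 4% of the $91,050 excess over $350,100 is $3,642; credit = $5,700 − $3,642 = $2,058.
Disability Support Credit: $441,150 is at or above $383,300, so the credit is $0.
Solar Installation Rebate: income exceeds $396,700 by $44,450, which is 18 full-or-partial $2,500 increments; reduction = 18 × $18 = $324, leaving $594.
Total: $2,058 + $0 + $594 = $2,652.

$2,652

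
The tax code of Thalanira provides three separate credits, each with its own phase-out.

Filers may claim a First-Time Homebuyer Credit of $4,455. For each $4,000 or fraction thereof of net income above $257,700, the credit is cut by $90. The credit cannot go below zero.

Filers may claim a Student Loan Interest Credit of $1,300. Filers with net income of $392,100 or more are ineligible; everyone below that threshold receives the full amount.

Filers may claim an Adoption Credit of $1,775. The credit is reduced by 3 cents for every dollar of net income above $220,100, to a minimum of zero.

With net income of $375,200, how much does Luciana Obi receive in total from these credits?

$3,055

First-Time Homebuyer Credit: income exceeds $257,700 by $117,500, which is 30 full-or-partial $4,000 increments; reduction = 30 × $90 = $2,700, leaving $1,755.
Student Loan Interest Credit: $375,200 is below the $392,100 cutoff, so the full $1,300 applies.
Adoption Credit: 3% of the $155,100 excess over $220,100 is $4,653 ≥ base, so the credit is $0.
Total: $1,755 + $1,300 + $0 = $3,055.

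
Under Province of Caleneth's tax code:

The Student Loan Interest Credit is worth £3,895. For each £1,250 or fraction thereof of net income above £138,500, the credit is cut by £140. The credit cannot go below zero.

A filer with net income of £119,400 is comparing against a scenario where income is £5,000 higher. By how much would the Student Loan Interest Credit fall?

£0

At £119,400 — £119,400 is at or below the £138,500 threshold, so the full £3,895 applies.
At £124,400 — £124,400 is at or below the £138,500 threshold, so the full £3,895 applies.
Lost: £3,895 − £3,895 = £0.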